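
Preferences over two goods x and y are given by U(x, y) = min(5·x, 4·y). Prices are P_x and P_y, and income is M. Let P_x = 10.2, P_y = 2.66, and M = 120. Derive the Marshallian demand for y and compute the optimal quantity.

y* = 11.0906

Leontief preferences: the optimum is at the kink where x/4 = y/5, i.e. y = (5/4)·x.
Budget: P_x·x + P_y·(5/4)·x = M, so (4·P_x + 5·P_y)·x = 4·M.
Demand: x*(P_x,P_y,M) = 4·M/(4·P_x + 5·P_y), y* = 5·M/(4·P_x + 5·P_y).
Here 4·10.2 + 5·2.66 = 54.1, giving y* = 11.0906.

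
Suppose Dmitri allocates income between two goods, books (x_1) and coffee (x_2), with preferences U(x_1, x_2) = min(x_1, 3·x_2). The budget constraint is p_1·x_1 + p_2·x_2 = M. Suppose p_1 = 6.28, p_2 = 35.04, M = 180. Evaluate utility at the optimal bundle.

V = 10.0223

Leontief preferences: the optimum is at the kink where x_1/3 = x_2/1, i.e. x_2 = (1/3)·x_1.
Budget: p_1·x_1 + p_2·(1/3)·x_1 = M, so (3·p_1 + p_2)·x_1 = 3·M.
Demand: x_1*(p_1,p_2,M) = 3·M/(3·p_1 + p_2), x_2* = M/(3·p_1 + p_2).
Here 3·6.28 + 35.04 = 53.88, giving x_1* = 10.0223 and x_2* = 3.3408.
Utility at the optimum: U(10.0223, 3.3408) = 10.0223.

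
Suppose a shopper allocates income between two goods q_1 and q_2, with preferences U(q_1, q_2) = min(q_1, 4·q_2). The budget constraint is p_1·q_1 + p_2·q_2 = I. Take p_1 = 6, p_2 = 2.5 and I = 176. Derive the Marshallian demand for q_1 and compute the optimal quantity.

With perfect complements, no substitution: consume in ratio q_1:q_2 = 4:1.
Budget: p_1·q_1 + p_2·(1/4)·q_1 = I, so (4·p_1 + p_2)·q_1 = 4·I.
Demand: q_1*(p_1,p_2,I) = 4·I/(4·p_1 + p_2), q_2* = I/(4·p_1 + p_2).
Here 4·6 + 2.5 = 26.5, giving q_1* = 26.566.

q_1* = 26.566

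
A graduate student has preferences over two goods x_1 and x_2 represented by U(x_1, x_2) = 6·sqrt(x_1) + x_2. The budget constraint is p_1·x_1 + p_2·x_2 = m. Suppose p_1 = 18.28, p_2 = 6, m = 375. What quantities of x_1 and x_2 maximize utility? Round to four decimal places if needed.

x_1* = 0.9696, x_2* = 59.546

MU_x_1 = 3/√x_1, MU_x_2 = 1. Tangency: 3/√x_1 = p_1/p_2.
Solve: √x_1 = 3·p_2/p_1, so x_1*(p_1,p_2) = (3·p_2/p_1)², and x_2* = (m − p_1·x_1*)/p_2.
Plugging in: x_1* = (3·6/18.28)² = 0.9696, x_2* = 59.546.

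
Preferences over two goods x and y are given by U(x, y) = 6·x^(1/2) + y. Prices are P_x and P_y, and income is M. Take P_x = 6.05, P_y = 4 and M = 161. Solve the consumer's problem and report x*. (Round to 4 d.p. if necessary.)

Utility is quasi-linear in y; the FOC for x is 3/√x = P_x/P_y.
Solve: √x = 3·P_y/P_x, so x*(P_x,P_y) = (3·P_y/P_x)², and y* = (M − P_x·x*)/P_y.
Plugging in: x* = (3·4/6.05)² = 3.9342.

x* = 3.9342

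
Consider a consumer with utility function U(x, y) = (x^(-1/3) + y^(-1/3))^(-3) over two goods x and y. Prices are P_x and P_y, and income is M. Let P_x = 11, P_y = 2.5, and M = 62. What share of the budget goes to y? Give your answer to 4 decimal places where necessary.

share on y = 0.4084

Numerically y/x = 3.038012, so x* = 62/(11 + 2.5·3.038012) = 3.3342 and y* = 3.038012·3.3342 = 10.1294.
Expenditure on y: 2.5·10.1294 = 25.3235; share = 0.4084.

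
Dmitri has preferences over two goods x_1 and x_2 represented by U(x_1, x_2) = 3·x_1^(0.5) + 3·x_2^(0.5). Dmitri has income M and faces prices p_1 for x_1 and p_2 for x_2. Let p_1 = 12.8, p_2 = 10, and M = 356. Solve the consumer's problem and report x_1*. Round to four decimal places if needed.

x_1* = 12.1985

MRS = MU_x_1/MU_x_2 = (x_2/x_1)^(0.5). Set equal to p_1/p_2.
Solve for the ratio: x_2/x_1 = [p_1/p_2]^(2).
With the ratio pinned down, the budget gives x_1* = M/(p_1 + p_2·(x_2/x_1)) and x_2* = (x_2/x_1)·x_1*.
Numerically x_2/x_1 = 1.6384, so x_1* = 356/(12.8 + 10·1.6384) = 12.1985.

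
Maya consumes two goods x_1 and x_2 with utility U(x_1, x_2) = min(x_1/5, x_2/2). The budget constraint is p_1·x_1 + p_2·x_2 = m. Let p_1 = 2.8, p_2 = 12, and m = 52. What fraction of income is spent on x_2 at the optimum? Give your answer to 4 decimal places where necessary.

With perfect complements, no substitution: consume in ratio x_1:x_2 = 5:2.
Budget: p_1·x_1 + p_2·(2/5)·x_1 = m, so (5·p_1 + 2·p_2)·x_1 = 5·m.
Demand: x_1*(p_1,p_2,m) = 5·m/(5·p_1 + 2·p_2), x_2* = 2·m/(5·p_1 + 2·p_2).
Here 5·2.8 + 2·12 = 38, giving x_1* = 6.8421 and x_2* = 2.7368.
Expenditure on x_2: 12·2.7368 = 32.8421; share = 0.6316.

share on x_2 = 0.6316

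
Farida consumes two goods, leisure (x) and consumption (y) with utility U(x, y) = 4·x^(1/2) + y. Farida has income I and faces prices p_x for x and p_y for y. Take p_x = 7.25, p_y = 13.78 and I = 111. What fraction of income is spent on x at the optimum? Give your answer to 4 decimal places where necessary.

share on x = 0.9438

Utility is quasi-linear in y; the FOC for x is 2/√x = p_x/p_y.
Thus x* = (2·p_y/p_x)² — independent of I — with the rest of income spent on y.
Plugging in: x* = (2·13.78/7.25)² = 14.4505, y* = 0.4524.
Expenditure on x: 7.25·14.4505 = 104.766; share = 0.9438.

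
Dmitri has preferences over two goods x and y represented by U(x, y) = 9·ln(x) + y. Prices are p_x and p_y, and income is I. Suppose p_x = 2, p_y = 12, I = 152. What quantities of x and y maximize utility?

MU_x = 9/x, MU_y = 1. Tangency: 9/x = p_x/p_y.
So x*(p_x,p_y) = 9·p_y/p_x, independent of income; and y* = (I − 9·p_y)/p_y.
At the given prices: x* = 9·12/2 = 54, and y* = 3.6667.

x* = 54, y* = 3.6667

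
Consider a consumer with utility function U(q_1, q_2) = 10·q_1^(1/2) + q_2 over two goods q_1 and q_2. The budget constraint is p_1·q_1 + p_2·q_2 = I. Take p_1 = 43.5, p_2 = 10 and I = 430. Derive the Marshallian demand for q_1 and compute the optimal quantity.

Utility is quasi-linear in q_2; the FOC for q_1 is 5/√q_1 = p_1/p_2.
Solve: √q_1 = 5·p_2/p_1, so q_1*(p_1,p_2) = (5·p_2/p_1)², and q_2* = (I − p_1·q_1*)/p_2.
Plugging in: q_1* = (5·10/43.5)² = 1.3212.

q_1* = 1.3212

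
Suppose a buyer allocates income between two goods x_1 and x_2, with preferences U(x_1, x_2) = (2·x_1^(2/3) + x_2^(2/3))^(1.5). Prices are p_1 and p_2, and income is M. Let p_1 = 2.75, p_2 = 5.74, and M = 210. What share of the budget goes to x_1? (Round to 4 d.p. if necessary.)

MU_x_1 ∝ 2·x_1^(-1/3), MU_x_2 ∝ x_2^(-1/3), so MRS = 2·(x_2/x_1)^(1/3) = p_1/p_2.
Solve for the ratio: x_2/x_1 = [(1/2)·p_1/p_2]^(3).
With the ratio pinned down, the budget gives x_1* = M/(p_1 + p_2·(x_2/x_1)) and x_2* = (x_2/x_1)·x_1*.
Numerically x_2/x_1 = 0.013746, so x_1* = 210/(2.75 + 5.74·0.013746) = 74.2338 and x_2* = 0.013746·74.2338 = 1.0204.
Expenditure on x_1: 2.75·74.2338 = 204.1429; share = 0.9721.

share on x_1 = 0.9721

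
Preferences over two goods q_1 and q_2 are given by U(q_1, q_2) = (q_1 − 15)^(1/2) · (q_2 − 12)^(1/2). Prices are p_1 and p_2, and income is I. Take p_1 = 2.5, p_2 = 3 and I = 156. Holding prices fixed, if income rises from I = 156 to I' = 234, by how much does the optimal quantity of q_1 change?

Δq_1* = 15.6

MRS = (q_2−12)/(q_1−15). Tangency with p_1/p_2 gives q_2−12 = (p_1/p_2)·(q_1−15).
After buying the subsistence bundle (15, 12), a share 0.5 of the remaining income goes to q_1: q_1* = 15 + 0.5·(I − 15p_1 − 12p_2)/p_1.
Discretionary income = 156 − 15·2.5 − 12·3 = 82.5; q_1* = 15 + 0.5·82.5/2.5 = 31.5.
At I' = 234: q_1* = 47.1. Change: 47.1 − 31.5 = 15.6.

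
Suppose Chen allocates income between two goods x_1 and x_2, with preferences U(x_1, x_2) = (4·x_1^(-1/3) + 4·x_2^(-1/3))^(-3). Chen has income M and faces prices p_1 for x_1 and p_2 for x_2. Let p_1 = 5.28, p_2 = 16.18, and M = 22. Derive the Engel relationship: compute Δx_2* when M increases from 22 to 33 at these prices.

Δx_2* = 0.3872

MRS = MU_x_1/MU_x_2 = (x_2/x_1)^(4/3). Set equal to p_1/p_2.
Solve for the ratio: x_2/x_1 = [p_1/p_2]^(0.75).
Substitute x_2 = (x_2/x_1)·x_1 into the budget: x_1* = M/(p_1 + p_2·(x_2/x_1)).
Numerically x_2/x_1 = 0.431759, so x_1* = 22/(5.28 + 16.18·0.431759) = 1.7936 and x_2* = 0.431759·1.7936 = 0.7744.
At M' = 33: x_2* = 1.1616. Change: 1.1616 − 0.7744 = 0.3872.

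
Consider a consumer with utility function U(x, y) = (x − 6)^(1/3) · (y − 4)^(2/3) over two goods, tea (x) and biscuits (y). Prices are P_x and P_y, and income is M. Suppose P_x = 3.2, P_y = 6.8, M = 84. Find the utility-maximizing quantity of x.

x* = 9.9167

This is Cobb-Douglas in (x−6, y−4): tangency gives 1/3·P_y·(y−4) = 2/3·P_x·(x−6).
Substituting into the budget: x* = 6 + 1/3·(M − 6·P_x − 4·P_y)/P_x, and y* = 4 + 2/3·(…)/P_y.
Discretionary income = 84 − 6·3.2 − 4·6.8 = 37.6; x* = 6 + 1/3·37.6/3.2 = 9.9167.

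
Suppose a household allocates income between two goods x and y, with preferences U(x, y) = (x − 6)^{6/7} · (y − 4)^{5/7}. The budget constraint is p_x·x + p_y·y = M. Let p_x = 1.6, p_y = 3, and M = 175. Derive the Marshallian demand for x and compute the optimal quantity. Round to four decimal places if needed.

Let x' = x−6, y' = y−4. MRS = (6/5)·y'/x' = p_x/p_y.
After buying the subsistence bundle (6, 4), a share 6/11 of the remaining income goes to x: x* = 6 + 6/11·(M − 6p_x − 4p_y)/p_x.
Discretionary income = 175 − 6·1.6 − 4·3 = 153.4; x* = 6 + 6/11·153.4/1.6 = 58.2955.

x* = 58.2955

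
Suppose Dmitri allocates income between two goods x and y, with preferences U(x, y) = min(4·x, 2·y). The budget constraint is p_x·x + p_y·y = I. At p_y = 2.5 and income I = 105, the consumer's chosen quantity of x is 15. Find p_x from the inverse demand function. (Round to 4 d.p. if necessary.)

Leontief preferences: the optimum is at the kink where x/2 = y/4, i.e. y = 2·x.
Budget: p_x·x + p_y·2·x = I, so (2·p_x + 4·p_y)·x = 2·I.
Demand: x*(p_x,p_y,I) = 2·I/(2·p_x + 4·p_y), y* = 4·I/(2·p_x + 4·p_y).
Set x* = 15 in the demand function and solve for p_x: p_x = 2.

p_x = 2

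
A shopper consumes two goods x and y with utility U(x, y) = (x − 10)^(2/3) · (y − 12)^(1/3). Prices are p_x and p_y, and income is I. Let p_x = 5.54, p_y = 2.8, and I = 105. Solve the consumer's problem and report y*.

Substituting into the budget: x* = 10 + 2/3·(I − 10·p_x − 12·p_y)/p_x, and y* = 12 + 1/3·(…)/p_y.
Discretionary income = 105 − 10·5.54 − 12·2.8 = 16; y* = 12 + 1/3·16/2.8 = 13.9048.

y* = 13.9048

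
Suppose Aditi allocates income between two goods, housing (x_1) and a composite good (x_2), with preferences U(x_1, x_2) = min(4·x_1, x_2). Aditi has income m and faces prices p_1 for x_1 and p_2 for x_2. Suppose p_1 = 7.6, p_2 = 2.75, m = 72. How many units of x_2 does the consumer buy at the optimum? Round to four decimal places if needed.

Leontief preferences: the optimum is at the kink where x_1/1 = x_2/4, i.e. x_2 = 4·x_1.
Budget: p_1·x_1 + p_2·4·x_1 = m, so (p_1 + 4·p_2)·x_1 = m.
Demand: x_1*(p_1,p_2,m) = m/(p_1 + 4·p_2), x_2* = 4·m/(p_1 + 4·p_2).
Here 7.6 + 4·2.75 = 18.6, giving x_2* = 15.4839.

x_2* = 15.4839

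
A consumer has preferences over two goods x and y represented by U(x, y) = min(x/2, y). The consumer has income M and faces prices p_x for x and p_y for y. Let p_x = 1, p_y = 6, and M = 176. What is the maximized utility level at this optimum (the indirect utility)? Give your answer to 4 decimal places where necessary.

Leontief preferences: the optimum is at the kink where x/2 = y/1, i.e. y = (1/2)·x.
Budget: p_x·x + p_y·(1/2)·x = M, so (2·p_x + p_y)·x = 2·M.
Demand: x*(p_x,p_y,M) = 2·M/(2·p_x + p_y), y* = M/(2·p_x + p_y).
Here 2·1 + 6 = 8, giving x* = 44 and y* = 22.
Utility at the optimum: U(44, 22) = 22.

V = 22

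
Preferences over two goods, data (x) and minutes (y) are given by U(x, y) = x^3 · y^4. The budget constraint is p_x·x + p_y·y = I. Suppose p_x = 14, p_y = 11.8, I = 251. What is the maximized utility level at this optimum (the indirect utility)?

V = 9901964.4656

At p_x=14, p_y=11.8, I=251: x* = 3/7·251/14 = 7.6837, y* = 12.155.
Utility at the optimum: U(7.6837, 12.155) = 9901964.4656.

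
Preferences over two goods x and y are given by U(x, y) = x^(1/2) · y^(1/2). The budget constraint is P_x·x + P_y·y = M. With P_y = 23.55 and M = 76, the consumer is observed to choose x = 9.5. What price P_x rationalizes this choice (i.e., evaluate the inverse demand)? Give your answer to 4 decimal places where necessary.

P_x = 4

MU_x/MU_y = (0.5·y)/(0.5·x); tangency sets this equal to P_x/P_y.
Rearranging, P_y·y = P_x·x. Substituting into the budget gives P_x·x·(1 + 1) = M.
Demand: x*(P_x,P_y,M) = 0.5·M/P_x and y* = 0.5·M/P_y.
Set x* = 9.5 in the demand function and solve for P_x: P_x = 4.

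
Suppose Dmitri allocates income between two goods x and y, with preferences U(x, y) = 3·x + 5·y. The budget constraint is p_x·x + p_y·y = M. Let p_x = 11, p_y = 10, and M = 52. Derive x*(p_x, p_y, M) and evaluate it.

x* = 0

Linear utility — the consumer picks whichever good has higher MU/price: 3/11 = 0.2727 vs 5/10 = 0.5.
y gives more utility per dollar, so spend all income on y: y* = M/p_y, x* = 0.
Numerically: x* = 0, y* = 5.2.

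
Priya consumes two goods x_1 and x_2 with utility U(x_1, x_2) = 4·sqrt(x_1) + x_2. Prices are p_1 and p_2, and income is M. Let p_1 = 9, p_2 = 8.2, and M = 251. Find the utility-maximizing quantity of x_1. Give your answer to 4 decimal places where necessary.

x_1* = 3.3205

Utility is quasi-linear in x_2; the FOC for x_1 is 2/√x_1 = p_1/p_2.
Solve: √x_1 = 2·p_2/p_1, so x_1*(p_1,p_2) = (2·p_2/p_1)², and x_2* = (M − p_1·x_1*)/p_2.
Plugging in: x_1* = (2·8.2/9)² = 3.3205.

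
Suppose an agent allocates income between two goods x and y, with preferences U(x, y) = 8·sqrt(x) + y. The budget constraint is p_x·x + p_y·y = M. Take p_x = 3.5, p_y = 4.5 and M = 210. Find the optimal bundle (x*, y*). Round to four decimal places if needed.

MU_x = 4/√x, MU_y = 1. Tangency: 4/√x = p_x/p_y.
Solve: √x = 4·p_y/p_x, so x*(p_x,p_y) = (4·p_y/p_x)², and y* = (M − p_x·x*)/p_y.
Plugging in: x* = (4·4.5/3.5)² = 26.449, y* = 26.0952.

x* = 26.449, y* = 26.0952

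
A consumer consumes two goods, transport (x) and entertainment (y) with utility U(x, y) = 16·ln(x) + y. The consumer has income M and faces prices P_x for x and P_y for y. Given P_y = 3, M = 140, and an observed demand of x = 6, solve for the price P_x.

MU_x = 16/x, MU_y = 1. Tangency: 16/x = P_x/P_y.
So x*(P_x,P_y) = 16·P_y/P_x, independent of income; and y* = (M − 16·P_y)/P_y.
Set x* = 6 in the demand function and solve for P_x: P_x = 8.

P_x = 8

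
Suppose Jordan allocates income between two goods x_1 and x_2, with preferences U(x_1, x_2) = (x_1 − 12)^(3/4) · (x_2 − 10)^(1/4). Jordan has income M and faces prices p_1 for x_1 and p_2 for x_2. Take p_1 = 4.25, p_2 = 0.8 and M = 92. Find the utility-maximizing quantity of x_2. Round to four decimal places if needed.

x_2* = 20.3125

This is Cobb-Douglas in (x_1−12, x_2−10): tangency gives 0.75·p_2·(x_2−10) = 0.25·p_1·(x_1−12).
After buying the subsistence bundle (12, 10), a share 0.75 of the remaining income goes to x_1: x_1* = 12 + 0.75·(M − 12p_1 − 10p_2)/p_1.
Discretionary income = 92 − 12·4.25 − 10·0.8 = 33; x_2* = 10 + 0.25·33/0.8 = 20.3125.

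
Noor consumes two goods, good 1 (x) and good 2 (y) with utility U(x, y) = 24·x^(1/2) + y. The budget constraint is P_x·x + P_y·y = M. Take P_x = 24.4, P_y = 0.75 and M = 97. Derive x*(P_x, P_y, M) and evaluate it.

MU_x = 12/√x, MU_y = 1. Tangency: 12/√x = P_x/P_y.
Thus x* = (12·P_y/P_x)² — independent of M — with the rest of income spent on y.
Plugging in: x* = (12·0.75/24.4)² = 0.1361.

x* = 0.1361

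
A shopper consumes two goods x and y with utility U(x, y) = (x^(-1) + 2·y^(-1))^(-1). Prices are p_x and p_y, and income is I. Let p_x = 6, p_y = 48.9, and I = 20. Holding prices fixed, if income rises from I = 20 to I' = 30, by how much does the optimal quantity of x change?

Δx* = 0.3309

From the CES first-order condition, (1/2)·(y/x)^(2) = p_x/p_y.
Hence y/x = (2·p_x/p_y)^(1/(2)), i.e. raised to the 0.5 power.
With the ratio pinned down, the budget gives x* = I/(p_x + p_y·(y/x)) and y* = (y/x)·x*.
Numerically y/x = 0.495377, so x* = 20/(6 + 48.9·0.495377) = 0.6617.
At I' = 30: x* = 0.9926. Change: 0.9926 − 0.6617 = 0.3309.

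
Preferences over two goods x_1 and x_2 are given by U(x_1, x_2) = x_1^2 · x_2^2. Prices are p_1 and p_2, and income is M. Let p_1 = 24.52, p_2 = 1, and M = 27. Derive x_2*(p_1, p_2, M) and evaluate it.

MU_x_1/MU_x_2 = (2·x_2)/(2·x_1); tangency sets this equal to p_1/p_2.
Rearranging, p_2·x_2 = p_1·x_1. Substituting into the budget gives p_1·x_1·(1 + 1) = M.
Demand: x_1*(p_1,p_2,M) = 0.5·M/p_1 and x_2* = 0.5·M/p_2.
At p_1=24.52, p_2=1, M=27: x_2* = 0.5·27/1 = 13.5.

x_2* = 13.5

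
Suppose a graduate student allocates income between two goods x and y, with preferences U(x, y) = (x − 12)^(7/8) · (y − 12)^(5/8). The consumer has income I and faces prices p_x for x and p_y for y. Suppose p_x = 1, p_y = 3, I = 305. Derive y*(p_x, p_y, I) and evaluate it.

y* = 47.6944

Let x' = x−12, y' = y−12. MRS = (7/5)·y'/x' = p_x/p_y.
After buying the subsistence bundle (12, 12), a share 7/12 of the remaining income goes to x: x* = 12 + 7/12·(I − 12p_x − 12p_y)/p_x.
Discretionary income = 305 − 12·1 − 12·3 = 257; y* = 12 + 5/12·257/3 = 47.6944.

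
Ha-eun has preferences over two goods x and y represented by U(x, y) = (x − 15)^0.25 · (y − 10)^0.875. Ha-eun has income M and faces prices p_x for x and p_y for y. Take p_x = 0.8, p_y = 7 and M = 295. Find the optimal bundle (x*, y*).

This is Cobb-Douglas in (x−15, y−10): tangency gives 0.25·p_y·(y−10) = 0.875·p_x·(x−15).
After buying the subsistence bundle (15, 10), a share 2/9 of the remaining income goes to x: x* = 15 + 2/9·(M − 15p_x − 10p_y)/p_x.
Discretionary income = 295 − 15·0.8 − 10·7 = 213; x* = 15 + 2/9·213/0.8 = 74.1667; y* = 10 + 7/9·213/7 = 33.6667.

x* = 74.1667, y* = 33.6667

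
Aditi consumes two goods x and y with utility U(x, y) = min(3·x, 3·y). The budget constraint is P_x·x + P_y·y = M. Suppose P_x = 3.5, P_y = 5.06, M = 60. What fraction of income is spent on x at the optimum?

Demand: x*(P_x,P_y,M) = 3·M/(3·P_x + 3·P_y), y* = 3·M/(3·P_x + 3·P_y).
Here 3·3.5 + 3·5.06 = 25.68, giving x* = 7.0093 and y* = 7.0093.
Expenditure on x: 3.5·7.0093 = 24.5327; share = 0.4089.

share on x = 0.4089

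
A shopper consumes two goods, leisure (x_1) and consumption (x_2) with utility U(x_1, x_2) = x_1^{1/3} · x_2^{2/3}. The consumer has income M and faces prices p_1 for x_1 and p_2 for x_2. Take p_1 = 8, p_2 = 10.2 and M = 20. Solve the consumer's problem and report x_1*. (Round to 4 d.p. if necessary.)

The MRS is (1/2)·x_2/x_1. Set MRS = p_1/p_2.
Rearranging, p_2·x_2 = 2·p_1·x_1. Substituting into the budget gives p_1·x_1·(1 + 2) = M.
Demand: x_1*(p_1,p_2,M) = 1/3·M/p_1 and x_2* = 2/3·M/p_2.
At p_1=8, p_2=10.2, M=20: x_1* = 1/3·20/8 = 0.8333.

x_1* = 0.8333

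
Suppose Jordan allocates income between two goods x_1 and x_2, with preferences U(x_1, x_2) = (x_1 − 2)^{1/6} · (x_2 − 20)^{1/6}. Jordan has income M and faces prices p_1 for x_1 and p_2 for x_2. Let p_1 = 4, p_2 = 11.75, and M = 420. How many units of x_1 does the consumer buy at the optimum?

MRS = (x_2−20)/(x_1−2). Tangency with p_1/p_2 gives x_2−20 = (p_1/p_2)·(x_1−2).
After buying the subsistence bundle (2, 20), a share 0.5 of the remaining income goes to x_1: x_1* = 2 + 0.5·(M − 2p_1 − 20p_2)/p_1.
Discretionary income = 420 − 2·4 − 20·11.75 = 177; x_1* = 2 + 0.5·177/4 = 24.125.

x_1* = 24.125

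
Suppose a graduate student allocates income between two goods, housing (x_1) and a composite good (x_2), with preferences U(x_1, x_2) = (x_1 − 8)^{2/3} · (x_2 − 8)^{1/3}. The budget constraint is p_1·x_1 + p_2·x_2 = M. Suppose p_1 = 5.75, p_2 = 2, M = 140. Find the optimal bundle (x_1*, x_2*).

x_1* = 17.0435, x_2* = 21

Discretionary income = 140 − 8·5.75 − 8·2 = 78; x_1* = 8 + 2/3·78/5.75 = 17.0435; x_2* = 8 + 1/3·78/2 = 21.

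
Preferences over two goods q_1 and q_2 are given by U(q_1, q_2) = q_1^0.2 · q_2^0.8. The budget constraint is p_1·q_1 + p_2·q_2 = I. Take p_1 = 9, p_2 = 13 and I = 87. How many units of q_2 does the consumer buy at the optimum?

MU_q_1/MU_q_2 = (0.2·q_2)/(0.8·q_1); tangency sets this equal to p_1/p_2.
So 0.2·p_2·q_2 = 0.8·p_1·q_1; combined with the budget, a share 0.2 of income goes to q_1.
Demand: q_1*(p_1,p_2,I) = 0.2·I/p_1 and q_2* = 0.8·I/p_2.
At p_1=9, p_2=13, I=87: q_2* = 0.8·87/13 = 5.3538.

q_2* = 5.3538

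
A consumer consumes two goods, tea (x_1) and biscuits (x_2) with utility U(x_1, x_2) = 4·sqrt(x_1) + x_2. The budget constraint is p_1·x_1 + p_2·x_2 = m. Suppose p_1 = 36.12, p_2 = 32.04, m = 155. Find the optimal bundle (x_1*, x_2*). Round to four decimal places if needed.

x_1* = 3.1474, x_2* = 1.2895

Utility is quasi-linear in x_2; the FOC for x_1 is 2/√x_1 = p_1/p_2.
Thus x_1* = (2·p_2/p_1)² — independent of m — with the rest of income spent on x_2.
Plugging in: x_1* = (2·32.04/36.12)² = 3.1474, x_2* = 1.2895.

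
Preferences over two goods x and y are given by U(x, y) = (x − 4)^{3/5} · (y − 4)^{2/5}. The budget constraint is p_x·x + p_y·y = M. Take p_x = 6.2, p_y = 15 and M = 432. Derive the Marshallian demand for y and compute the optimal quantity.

Let x' = x−4, y' = y−4. MRS = (3/2)·y'/x' = p_x/p_y.
Substituting into the budget: x* = 4 + 0.6·(M − 4·p_x − 4·p_y)/p_x, and y* = 4 + 0.4·(…)/p_y.
Discretionary income = 432 − 4·6.2 − 4·15 = 347.2; y* = 4 + 0.4·347.2/15 = 13.2587.

y* = 13.2587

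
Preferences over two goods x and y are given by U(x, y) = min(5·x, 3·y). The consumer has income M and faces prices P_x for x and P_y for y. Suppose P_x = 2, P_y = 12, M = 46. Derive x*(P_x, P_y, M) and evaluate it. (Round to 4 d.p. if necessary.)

Leontief preferences: the optimum is at the kink where x/3 = y/5, i.e. y = (5/3)·x.
Budget: P_x·x + P_y·(5/3)·x = M, so (3·P_x + 5·P_y)·x = 3·M.
Demand: x*(P_x,P_y,M) = 3·M/(3·P_x + 5·P_y), y* = 5·M/(3·P_x + 5·P_y).
Here 3·2 + 5·12 = 66, giving x* = 2.0909.

x* = 2.0909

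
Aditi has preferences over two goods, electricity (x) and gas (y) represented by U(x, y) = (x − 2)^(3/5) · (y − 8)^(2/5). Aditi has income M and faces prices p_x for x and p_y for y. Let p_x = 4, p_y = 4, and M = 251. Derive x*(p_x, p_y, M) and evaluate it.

x* = 33.65

After buying the subsistence bundle (2, 8), a share 0.6 of the remaining income goes to x: x* = 2 + 0.6·(M − 2p_x − 8p_y)/p_x.
Discretionary income = 251 − 2·4 − 8·4 = 211; x* = 2 + 0.6·211/4 = 33.65.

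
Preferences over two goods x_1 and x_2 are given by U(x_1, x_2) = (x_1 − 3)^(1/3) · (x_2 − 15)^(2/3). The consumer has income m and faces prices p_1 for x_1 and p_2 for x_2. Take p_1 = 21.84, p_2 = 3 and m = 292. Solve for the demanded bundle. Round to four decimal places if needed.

x_1* = 5.7698, x_2* = 55.3289

Let x_1' = x_1−3, x_2' = x_2−15. MRS = (1/2)·x_2'/x_1' = p_1/p_2.
After buying the subsistence bundle (3, 15), a share 1/3 of the remaining income goes to x_1: x_1* = 3 + 1/3·(m − 3p_1 − 15p_2)/p_1.
Discretionary income = 292 − 3·21.84 − 15·3 = 181.48; x_1* = 3 + 1/3·181.48/21.84 = 5.7698; x_2* = 15 + 2/3·181.48/3 = 55.3289.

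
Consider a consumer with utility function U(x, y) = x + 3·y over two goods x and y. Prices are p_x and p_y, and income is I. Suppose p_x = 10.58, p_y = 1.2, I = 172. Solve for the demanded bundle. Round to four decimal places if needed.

Linear utility — the consumer picks whichever good has higher MU/price: 1/10.58 = 0.0945 vs 3/1.2 = 2.5.
y gives more utility per dollar, so spend all income on y: y* = I/p_y, x* = 0.
Numerically: x* = 0, y* = 143.3333.

x* = 0, y* = 143.3333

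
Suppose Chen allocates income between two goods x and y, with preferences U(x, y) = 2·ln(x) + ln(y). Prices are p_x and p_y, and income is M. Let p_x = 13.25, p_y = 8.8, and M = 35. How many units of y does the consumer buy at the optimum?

Demand: x*(p_x,p_y,M) = 2/3·M/p_x and y* = 1/3·M/p_y.
At p_x=13.25, p_y=8.8, M=35: y* = 1/3·35/8.8 = 1.3258.

y* = 1.3258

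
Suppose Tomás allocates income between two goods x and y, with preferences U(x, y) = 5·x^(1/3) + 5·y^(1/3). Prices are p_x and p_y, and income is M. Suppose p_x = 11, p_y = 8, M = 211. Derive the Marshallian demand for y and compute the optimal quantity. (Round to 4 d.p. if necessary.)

With the ratio pinned down, the budget gives x* = M/(p_x + p_y·(y/x)) and y* = (y/x)·x*.
Numerically y/x = 1.61233, so x* = 211/(11 + 8·1.61233) = 8.829 and y* = 1.61233·8.829 = 14.2352.

y* = 14.2352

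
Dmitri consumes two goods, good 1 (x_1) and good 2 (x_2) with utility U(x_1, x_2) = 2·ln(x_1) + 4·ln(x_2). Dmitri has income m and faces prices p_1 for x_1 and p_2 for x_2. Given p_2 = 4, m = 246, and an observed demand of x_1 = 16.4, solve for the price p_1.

The MRS is (1/2)·x_2/x_1. Set MRS = p_1/p_2.
So 2·p_2·x_2 = 4·p_1·x_1; combined with the budget, a share 1/3 of income goes to x_1.
Demand: x_1*(p_1,p_2,m) = 1/3·m/p_1 and x_2* = 2/3·m/p_2.
Set x_1* = 16.4 in the demand function and solve for p_1: p_1 = 5.

p_1 = 5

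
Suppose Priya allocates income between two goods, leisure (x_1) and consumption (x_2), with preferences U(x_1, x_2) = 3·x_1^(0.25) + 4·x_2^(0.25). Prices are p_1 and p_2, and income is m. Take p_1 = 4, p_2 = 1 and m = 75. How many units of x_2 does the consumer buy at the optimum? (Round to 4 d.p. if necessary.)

MU_x_1 ∝ 3·x_1^(-0.75), MU_x_2 ∝ 4·x_2^(-0.75), so MRS = (3/4)·(x_2/x_1)^(0.75) = p_1/p_2.
Hence x_2/x_1 = ((4/3)·p_1/p_2)^(1/(0.75)), i.e. raised to the 4/3 power.
With the ratio pinned down, the budget gives x_1* = m/(p_1 + p_2·(x_2/x_1)) and x_2* = (x_2/x_1)·x_1*.
Numerically x_2/x_1 = 9.318192, so x_1* = 75/(4 + 1·9.318192) = 5.6314 and x_2* = 9.318192·5.6314 = 52.4744.

x_2* = 52.4744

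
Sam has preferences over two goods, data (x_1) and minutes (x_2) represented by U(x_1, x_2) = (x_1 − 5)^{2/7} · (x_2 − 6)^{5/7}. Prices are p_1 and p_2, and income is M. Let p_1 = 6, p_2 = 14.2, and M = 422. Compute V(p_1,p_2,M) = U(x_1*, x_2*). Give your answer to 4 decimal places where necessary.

This is Cobb-Douglas in (x_1−5, x_2−6): tangency gives 2/7·p_2·(x_2−6) = 5/7·p_1·(x_1−5).
Substituting into the budget: x_1* = 5 + 2/7·(M − 5·p_1 − 6·p_2)/p_1, and x_2* = 6 + 5/7·(…)/p_2.
Discretionary income = 422 − 5·6 − 6·14.2 = 306.8; x_1* = 5 + 2/7·306.8/6 = 19.6095; x_2* = 6 + 5/7·306.8/14.2 = 21.4326.
Utility at the optimum: U(19.6095, 21.4326) = 15.1928.

V = 15.1928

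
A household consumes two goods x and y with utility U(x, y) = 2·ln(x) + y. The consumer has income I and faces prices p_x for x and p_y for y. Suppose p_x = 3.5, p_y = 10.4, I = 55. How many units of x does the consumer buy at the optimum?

x* = 5.9429

MU_x = 2/x, MU_y = 1. Tangency: 2/x = p_x/p_y.
So x*(p_x,p_y) = 2·p_y/p_x, independent of income; and y* = (I − 2·p_y)/p_y.
At the given prices: x* = 2·10.4/3.5 = 5.9429.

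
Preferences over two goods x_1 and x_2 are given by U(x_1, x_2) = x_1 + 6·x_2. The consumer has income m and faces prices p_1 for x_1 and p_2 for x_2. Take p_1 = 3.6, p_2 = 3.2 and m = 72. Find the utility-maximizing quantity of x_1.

Linear utility — the consumer picks whichever good has higher MU/price: 1/3.6 = 0.2778 vs 6/3.2 = 1.875.
x_2 gives more utility per dollar, so spend all income on x_2: x_2* = m/p_2, x_1* = 0.
Numerically: x_1* = 0, x_2* = 22.5.

x_1* = 0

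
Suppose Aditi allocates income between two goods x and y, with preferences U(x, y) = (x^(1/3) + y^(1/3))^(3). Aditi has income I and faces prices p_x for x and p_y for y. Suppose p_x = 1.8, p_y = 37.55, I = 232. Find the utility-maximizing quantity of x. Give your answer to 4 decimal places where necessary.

MU_x ∝ x^(-2/3), MU_y ∝ y^(-2/3), so MRS = (y/x)^(2/3) = p_x/p_y.
Solve for the ratio: y/x = [p_x/p_y]^(1.5).
Substitute y = (y/x)·x into the budget: x* = I/(p_x + p_y·(y/x)).
Numerically y/x = 0.010495, so x* = 232/(1.8 + 37.55·0.010495) = 105.7382.

x* = 105.7382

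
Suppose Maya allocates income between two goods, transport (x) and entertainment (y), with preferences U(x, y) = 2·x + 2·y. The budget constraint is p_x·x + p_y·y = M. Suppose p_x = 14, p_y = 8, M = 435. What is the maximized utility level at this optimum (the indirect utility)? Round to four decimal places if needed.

V = 108.75

Perfect substitutes: compare marginal utility per dollar. 2/p_x vs 2/p_y → 0.1429 vs 0.25.
y gives more utility per dollar, so spend all income on y: y* = M/p_y, x* = 0.
Numerically: x* = 0, y* = 54.375.
Utility at the optimum: U(0, 54.375) = 108.75.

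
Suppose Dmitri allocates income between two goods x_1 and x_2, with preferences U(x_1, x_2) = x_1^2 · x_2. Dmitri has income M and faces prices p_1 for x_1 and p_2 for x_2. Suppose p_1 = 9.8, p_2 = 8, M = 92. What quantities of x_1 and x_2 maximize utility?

MU_x_1/MU_x_2 = (2·x_2)/(x_1); tangency sets this equal to p_1/p_2.
So 2·p_2·x_2 = p_1·x_1; combined with the budget, a share 2/3 of income goes to x_1.
Demand: x_1*(p_1,p_2,M) = 2/3·M/p_1 and x_2* = 1/3·M/p_2.
At p_1=9.8, p_2=8, M=92: x_1* = 2/3·92/9.8 = 6.2585, x_2* = 3.8333.

x_1* = 6.2585, x_2* = 3.8333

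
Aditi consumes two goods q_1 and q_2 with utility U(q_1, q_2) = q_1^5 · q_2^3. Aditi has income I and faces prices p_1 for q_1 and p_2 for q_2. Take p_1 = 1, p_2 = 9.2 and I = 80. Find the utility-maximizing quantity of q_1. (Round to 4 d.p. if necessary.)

Tangency: MRS = (5/3)·q_2/q_1 = p_1/p_2.
Rearranging, p_2·q_2 = (3/5)·p_1·q_1. Substituting into the budget gives p_1·q_1·(1 + (3/5)) = I.
Demand: q_1*(p_1,p_2,I) = 0.625·I/p_1 and q_2* = 0.375·I/p_2.
At p_1=1, p_2=9.2, I=80: q_1* = 0.625·80/1 = 50.

q_1* = 50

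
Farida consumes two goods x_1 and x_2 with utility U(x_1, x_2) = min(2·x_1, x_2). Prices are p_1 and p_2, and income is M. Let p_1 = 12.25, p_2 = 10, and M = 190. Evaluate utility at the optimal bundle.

V = 11.7829

Leontief preferences: the optimum is at the kink where x_1/1 = x_2/2, i.e. x_2 = 2·x_1.
Budget: p_1·x_1 + p_2·2·x_1 = M, so (p_1 + 2·p_2)·x_1 = M.
Demand: x_1*(p_1,p_2,M) = M/(p_1 + 2·p_2), x_2* = 2·M/(p_1 + 2·p_2).
Here 12.25 + 2·10 = 32.25, giving x_1* = 5.8915 and x_2* = 11.7829.
Utility at the optimum: U(5.8915, 11.7829) = 11.7829.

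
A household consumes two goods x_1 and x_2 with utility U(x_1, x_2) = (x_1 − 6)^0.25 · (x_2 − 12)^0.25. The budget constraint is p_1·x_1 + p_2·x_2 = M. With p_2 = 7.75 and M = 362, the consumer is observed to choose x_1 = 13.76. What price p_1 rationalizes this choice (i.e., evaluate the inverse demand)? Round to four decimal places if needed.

This is Cobb-Douglas in (x_1−6, x_2−12): tangency gives 0.25·p_2·(x_2−12) = 0.25·p_1·(x_1−6).
Substituting into the budget: x_1* = 6 + 0.5·(M − 6·p_1 − 12·p_2)/p_1, and x_2* = 12 + 0.5·(…)/p_2.
Set x_1* = 13.76 in the demand function and solve for p_1: p_1 = 12.5.

p_1 = 12.5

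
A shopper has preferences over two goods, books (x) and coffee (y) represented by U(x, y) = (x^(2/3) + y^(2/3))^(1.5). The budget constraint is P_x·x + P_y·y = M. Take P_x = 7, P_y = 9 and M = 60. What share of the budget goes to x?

From the CES first-order condition, (y/x)^(1/3) = P_x/P_y.
Solve for the ratio: y/x = [P_x/P_y]^(3).
Substitute y = (y/x)·x into the budget: x* = M/(P_x + P_y·(y/x)).
Numerically y/x = 0.470508, so x* = 60/(7 + 9·0.470508) = 5.3407 and y* = 0.470508·5.3407 = 2.5128.
Expenditure on x: 7·5.3407 = 37.3846; share = 0.6231.

share on x = 0.6231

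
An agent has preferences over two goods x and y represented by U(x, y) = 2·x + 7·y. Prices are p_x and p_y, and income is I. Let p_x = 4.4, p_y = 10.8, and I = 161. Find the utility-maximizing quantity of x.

Linear utility — the consumer picks whichever good has higher MU/price: 2/4.4 = 0.4545 vs 7/10.8 = 0.6481.
y gives more utility per dollar, so spend all income on y: y* = I/p_y, x* = 0.
Numerically: x* = 0, y* = 14.9074.

x* = 0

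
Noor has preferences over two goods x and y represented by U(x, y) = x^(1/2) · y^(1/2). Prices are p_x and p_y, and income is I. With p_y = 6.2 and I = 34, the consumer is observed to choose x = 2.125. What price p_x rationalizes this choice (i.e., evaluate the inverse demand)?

p_x = 8

The MRS is y/x. Set MRS = p_x/p_y.
So 0.5·p_y·y = 0.5·p_x·x; combined with the budget, a share 0.5 of income goes to x.
Demand: x*(p_x,p_y,I) = 0.5·I/p_x and y* = 0.5·I/p_y.
Set x* = 2.125 in the demand function and solve for p_x: p_x = 8.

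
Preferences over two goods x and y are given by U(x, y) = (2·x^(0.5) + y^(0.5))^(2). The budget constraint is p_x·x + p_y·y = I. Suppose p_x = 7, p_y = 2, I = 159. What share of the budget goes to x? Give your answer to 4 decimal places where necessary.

MRS = MU_x/MU_y = 2·(y/x)^(0.5). Set equal to p_x/p_y.
Hence y/x = ((1/2)·p_x/p_y)^(1/(0.5)), i.e. raised to the 2 power.
With the ratio pinned down, the budget gives x* = I/(p_x + p_y·(y/x)) and y* = (y/x)·x*.
Numerically y/x = 3.0625, so x* = 159/(7 + 2·3.0625) = 12.1143 and y* = 3.0625·12.1143 = 37.1.
Expenditure on x: 7·12.1143 = 84.8; share = 0.5333.

share on x = 0.5333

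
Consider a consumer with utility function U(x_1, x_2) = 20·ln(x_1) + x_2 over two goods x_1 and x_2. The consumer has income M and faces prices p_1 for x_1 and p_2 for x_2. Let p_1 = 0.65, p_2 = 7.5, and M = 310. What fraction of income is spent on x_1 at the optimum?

MU_x_1 = 20/x_1, MU_x_2 = 1. Tangency: 20/x_1 = p_1/p_2.
So x_1*(p_1,p_2) = 20·p_2/p_1, independent of income; and x_2* = (M − 20·p_2)/p_2.
At the given prices: x_1* = 20·7.5/0.65 = 230.7692, and x_2* = 21.3333.
Expenditure on x_1: 0.65·230.7692 = 150; share = 0.4839.

share on x_1 = 0.4839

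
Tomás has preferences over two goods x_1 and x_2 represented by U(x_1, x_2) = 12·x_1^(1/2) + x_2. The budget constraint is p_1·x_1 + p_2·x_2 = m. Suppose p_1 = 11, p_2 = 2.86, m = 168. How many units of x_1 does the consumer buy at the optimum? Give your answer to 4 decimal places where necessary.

x_1* = 2.4336

MU_x_1 = 6/√x_1, MU_x_2 = 1. Tangency: 6/√x_1 = p_1/p_2.
Solve: √x_1 = 6·p_2/p_1, so x_1*(p_1,p_2) = (6·p_2/p_1)², and x_2* = (m − p_1·x_1*)/p_2.
Plugging in: x_1* = (6·2.86/11)² = 2.4336.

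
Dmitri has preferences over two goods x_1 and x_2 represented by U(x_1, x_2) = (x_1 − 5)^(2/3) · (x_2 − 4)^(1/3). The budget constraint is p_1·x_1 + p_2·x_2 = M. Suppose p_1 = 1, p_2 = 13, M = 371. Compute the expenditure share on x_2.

share on x_2 = 0.4223

Let x_1' = x_1−5, x_2' = x_2−4. MRS = 2·x_2'/x_1' = p_1/p_2.
After buying the subsistence bundle (5, 4), a share 2/3 of the remaining income goes to x_1: x_1* = 5 + 2/3·(M − 5p_1 − 4p_2)/p_1.
Discretionary income = 371 − 5·1 − 4·13 = 314; x_1* = 5 + 2/3·314/1 = 214.3333; x_2* = 4 + 1/3·314/13 = 12.0513.
Expenditure on x_2: 13·12.0513 = 156.6667; share = 0.4223.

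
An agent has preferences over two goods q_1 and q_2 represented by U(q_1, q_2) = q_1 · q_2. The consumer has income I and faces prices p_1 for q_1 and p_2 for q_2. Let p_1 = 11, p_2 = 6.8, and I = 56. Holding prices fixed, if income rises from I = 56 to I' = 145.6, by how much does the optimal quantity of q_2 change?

The MRS is q_2/q_1. Set MRS = p_1/p_2.
So p_2·q_2 = p_1·q_1; combined with the budget, a share 0.5 of income goes to q_1.
Demand: q_1*(p_1,p_2,I) = 0.5·I/p_1 and q_2* = 0.5·I/p_2.
At p_1=11, p_2=6.8, I=56: q_2* = 0.5·56/6.8 = 4.1176.
At I' = 145.6: q_2* = 10.7059. Change: 10.7059 − 4.1176 = 6.5882.

Δq_2* = 6.5882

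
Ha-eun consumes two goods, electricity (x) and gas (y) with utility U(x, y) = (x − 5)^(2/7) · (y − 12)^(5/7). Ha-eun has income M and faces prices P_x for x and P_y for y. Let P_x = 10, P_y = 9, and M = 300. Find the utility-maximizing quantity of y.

Let x' = x−5, y' = y−12. MRS = (2/5)·y'/x' = P_x/P_y.
Substituting into the budget: x* = 5 + 2/7·(M − 5·P_x − 12·P_y)/P_x, and y* = 12 + 5/7·(…)/P_y.
Discretionary income = 300 − 5·10 − 12·9 = 142; y* = 12 + 5/7·142/9 = 23.2698.

y* = 23.2698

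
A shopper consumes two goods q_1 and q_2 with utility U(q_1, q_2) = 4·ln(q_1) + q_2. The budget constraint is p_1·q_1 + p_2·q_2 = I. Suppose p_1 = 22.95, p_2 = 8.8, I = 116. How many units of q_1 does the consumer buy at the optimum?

Set MRS = p_1/p_2: (4/q_1)/1 = p_1/p_2.
So q_1*(p_1,p_2) = 4·p_2/p_1, independent of income; and q_2* = (I − 4·p_2)/p_2.
At the given prices: q_1* = 4·8.8/22.95 = 1.5338.

q_1* = 1.5338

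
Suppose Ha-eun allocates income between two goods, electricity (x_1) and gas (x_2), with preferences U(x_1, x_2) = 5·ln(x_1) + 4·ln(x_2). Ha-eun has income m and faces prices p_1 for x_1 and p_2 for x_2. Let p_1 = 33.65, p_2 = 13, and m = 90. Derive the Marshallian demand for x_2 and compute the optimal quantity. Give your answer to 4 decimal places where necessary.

x_2* = 3.0769

The MRS is (5/4)·x_2/x_1. Set MRS = p_1/p_2.
So 5·p_2·x_2 = 4·p_1·x_1; combined with the budget, a share 5/9 of income goes to x_1.
Demand: x_1*(p_1,p_2,m) = 5/9·m/p_1 and x_2* = 4/9·m/p_2.
At p_1=33.65, p_2=13, m=90: x_2* = 4/9·90/13 = 3.0769.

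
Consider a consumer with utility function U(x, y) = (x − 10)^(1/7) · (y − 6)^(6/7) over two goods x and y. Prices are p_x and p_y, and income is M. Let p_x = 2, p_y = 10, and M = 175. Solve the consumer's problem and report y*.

y* = 14.1429

Substituting into the budget: x* = 10 + 1/7·(M − 10·p_x − 6·p_y)/p_x, and y* = 6 + 6/7·(…)/p_y.
Discretionary income = 175 − 10·2 − 6·10 = 95; y* = 6 + 6/7·95/10 = 14.1429.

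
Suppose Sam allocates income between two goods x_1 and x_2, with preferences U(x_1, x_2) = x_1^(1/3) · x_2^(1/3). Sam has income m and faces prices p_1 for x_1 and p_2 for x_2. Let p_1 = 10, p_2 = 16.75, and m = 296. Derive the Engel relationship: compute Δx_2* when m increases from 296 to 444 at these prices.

Δx_2* = 4.4179

Tangency: MRS = x_2/x_1 = p_1/p_2.
Rearranging, p_2·x_2 = p_1·x_1. Substituting into the budget gives p_1·x_1·(1 + 1) = m.
Demand: x_1*(p_1,p_2,m) = 0.5·m/p_1 and x_2* = 0.5·m/p_2.
At p_1=10, p_2=16.75, m=296: x_2* = 0.5·296/16.75 = 8.8358.
At m' = 444: x_2* = 13.2537. Change: 13.2537 − 8.8358 = 4.4179.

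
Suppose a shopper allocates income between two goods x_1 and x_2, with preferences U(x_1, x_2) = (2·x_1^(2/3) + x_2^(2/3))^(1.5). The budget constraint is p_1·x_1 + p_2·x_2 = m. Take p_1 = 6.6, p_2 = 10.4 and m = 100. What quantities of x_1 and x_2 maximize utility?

x_1* = 14.4253, x_2* = 0.4609

Substitute x_2 = (x_2/x_1)·x_1 into the budget: x_1* = m/(p_1 + p_2·(x_2/x_1)).
Numerically x_2/x_1 = 0.031948, so x_1* = 100/(6.6 + 10.4·0.031948) = 14.4253 and x_2* = 0.031948·14.4253 = 0.4609.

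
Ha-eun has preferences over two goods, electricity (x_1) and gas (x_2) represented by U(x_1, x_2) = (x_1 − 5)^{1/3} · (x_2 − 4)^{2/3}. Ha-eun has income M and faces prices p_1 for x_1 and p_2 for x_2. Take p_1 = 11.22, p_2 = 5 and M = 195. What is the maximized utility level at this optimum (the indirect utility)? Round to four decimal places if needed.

Let x_1' = x_1−5, x_2' = x_2−4. MRS = (1/2)·x_2'/x_1' = p_1/p_2.
After buying the subsistence bundle (5, 4), a share 1/3 of the remaining income goes to x_1: x_1* = 5 + 1/3·(M − 5p_1 − 4p_2)/p_1.
Discretionary income = 195 − 5·11.22 − 4·5 = 118.9; x_1* = 5 + 1/3·118.9/11.22 = 8.5324; x_2* = 4 + 2/3·118.9/5 = 19.8533.
Utility at the optimum: U(8.5324, 19.8533) = 9.611.

V = 9.611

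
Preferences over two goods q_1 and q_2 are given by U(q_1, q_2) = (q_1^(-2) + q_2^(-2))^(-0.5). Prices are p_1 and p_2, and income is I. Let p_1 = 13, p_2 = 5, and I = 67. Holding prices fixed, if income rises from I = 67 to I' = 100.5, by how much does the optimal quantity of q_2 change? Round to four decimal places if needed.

MRS = MU_q_1/MU_q_2 = (q_2/q_1)^(3). Set equal to p_1/p_2.
Hence q_2/q_1 = (p_1/p_2)^(1/(3)), i.e. raised to the 1/3 power.
Substitute q_2 = (q_2/q_1)·q_1 into the budget: q_1* = I/(p_1 + p_2·(q_2/q_1)).
Numerically q_2/q_1 = 1.375069, so q_1* = 67/(13 + 5·1.375069) = 3.371 and q_2* = 1.375069·3.371 = 4.6354.
At I' = 100.5: q_2* = 6.9531. Change: 6.9531 − 4.6354 = 2.3177.

Δq_2* = 2.3177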